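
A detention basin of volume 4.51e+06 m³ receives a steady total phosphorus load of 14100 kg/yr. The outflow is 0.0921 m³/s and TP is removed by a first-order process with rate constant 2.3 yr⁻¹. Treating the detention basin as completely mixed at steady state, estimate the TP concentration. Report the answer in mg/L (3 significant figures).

1.06 mg/L

Outflow Q = 0.0921 m³/s × 3.156e+07 s/yr = 2.906e+06 m³/yr.
Steady-state CSTR mass balance: W = Q·C + k·V·C, so C = W/(Q + kV).
Q + kV = 2.906e+06 + 2.3·4.51e+06 = 1.328e+07 m³/yr.
C = 14100/1.328e+07 = 0.001062 kg/m³ = 1.062 mg/L.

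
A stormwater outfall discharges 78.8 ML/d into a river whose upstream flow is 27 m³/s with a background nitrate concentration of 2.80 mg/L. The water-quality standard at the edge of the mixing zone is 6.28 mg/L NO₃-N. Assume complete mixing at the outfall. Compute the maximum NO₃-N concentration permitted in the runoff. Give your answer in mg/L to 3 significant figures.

109 mg/L

78.8 ML/d = 0.912 m³/s.
Mass balance: 6.28·27.91 = 0.912·Cₑ + 27·2.8.
Cₑ = (175.3 − 75.6) / 0.912 = 109.3 mg/L.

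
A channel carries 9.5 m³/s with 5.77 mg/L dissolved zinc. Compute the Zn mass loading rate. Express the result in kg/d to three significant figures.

Mass flux = Q·C = 9.5 m³/s × 5.77 g/m³ = 54.81 g/s.
= 54.81 g/s × 86.4 = 4736 kg/d.

4740 kg/d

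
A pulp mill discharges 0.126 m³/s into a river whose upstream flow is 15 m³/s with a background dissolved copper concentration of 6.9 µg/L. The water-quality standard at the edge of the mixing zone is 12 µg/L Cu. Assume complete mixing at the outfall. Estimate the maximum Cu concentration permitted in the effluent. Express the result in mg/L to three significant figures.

6.9 µg/L = 0.0069 mg/L.
12 µg/L = 0.012 mg/L.
Mass balance: 0.012·15.13 = 0.126·Cₑ + 15·0.0069.
Cₑ = (0.1815 − 0.1035) / 0.126 = 0.6191 mg/L.

0.619 mg/L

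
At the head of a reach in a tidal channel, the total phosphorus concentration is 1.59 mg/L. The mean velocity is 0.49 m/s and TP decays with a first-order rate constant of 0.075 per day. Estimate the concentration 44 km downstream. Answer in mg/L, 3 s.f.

1.47 mg/L

Travel time t = 44 km / 0.49 m/s = 4.4e+04/0.49 = 8.98e+04 s = 1.039 d.
First-order decay: C = 1.59·exp(−0.075·1.039) = 1.59·0.925 = 1.471 mg/L.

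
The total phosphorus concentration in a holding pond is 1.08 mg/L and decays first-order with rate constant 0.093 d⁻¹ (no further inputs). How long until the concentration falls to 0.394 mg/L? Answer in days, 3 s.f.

10.8 d

t = ln(C₀/C)/k = ln(1.08/0.394)/0.093 = 1.008/0.093 = 10.84 d.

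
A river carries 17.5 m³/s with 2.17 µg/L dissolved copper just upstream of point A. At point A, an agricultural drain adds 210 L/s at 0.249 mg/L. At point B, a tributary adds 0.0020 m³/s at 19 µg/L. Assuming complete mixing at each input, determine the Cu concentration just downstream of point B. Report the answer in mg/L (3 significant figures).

2.17 µg/L = 0.00217 mg/L.
210 L/s = 0.21 m³/s.
After input A: C = (17.5·0.00217 + 0.21·0.249) / 17.71 = 0.005097 mg/L.
19 µg/L = 0.019 mg/L.
After input B: C = (17.71·0.005097 + 0.002·0.019) / 17.71 = 0.005098 mg/L.

0.00510 mg/L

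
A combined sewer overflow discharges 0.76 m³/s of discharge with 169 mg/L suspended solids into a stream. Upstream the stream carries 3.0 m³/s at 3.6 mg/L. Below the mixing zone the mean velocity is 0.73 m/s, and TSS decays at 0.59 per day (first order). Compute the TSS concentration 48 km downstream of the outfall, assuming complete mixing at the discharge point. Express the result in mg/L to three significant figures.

23.6 mg/L

After complete mixing, C₀ = (0.76·169 + 3·3.6) / 3.76 = 37.03 mg/L.
Travel time t = 4.8e+04 m / 0.73 m/s = 6.575e+04 s = 0.761 d.
C = 37.03·exp(−0.59·0.761) = 37.03·0.6383 = 23.64 mg/L.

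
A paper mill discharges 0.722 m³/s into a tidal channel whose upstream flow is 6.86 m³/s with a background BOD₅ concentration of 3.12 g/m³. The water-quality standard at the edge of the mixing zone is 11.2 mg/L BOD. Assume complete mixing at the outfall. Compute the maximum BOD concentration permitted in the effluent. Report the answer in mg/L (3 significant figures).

Mass balance: 11.2·7.582 = 0.722·Cₑ + 6.86·3.12.
Cₑ = (84.92 − 21.4) / 0.722 = 87.97 mg/L.

88.0 mg/L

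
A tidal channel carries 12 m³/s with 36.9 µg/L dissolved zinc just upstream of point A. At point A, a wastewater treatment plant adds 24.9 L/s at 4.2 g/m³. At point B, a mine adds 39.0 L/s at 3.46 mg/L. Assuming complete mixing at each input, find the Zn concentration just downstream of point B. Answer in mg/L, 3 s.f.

36.9 µg/L = 0.0369 mg/L.
24.9 L/s = 0.0249 m³/s.
After input A: C = (12·0.0369 + 0.0249·4.2) / 12.02 = 0.04552 mg/L.
39.0 L/s = 0.039 m³/s.
After input B: C = (12.02·0.04552 + 0.039·3.46) / 12.06 = 0.05656 mg/L.

0.0566 mg/L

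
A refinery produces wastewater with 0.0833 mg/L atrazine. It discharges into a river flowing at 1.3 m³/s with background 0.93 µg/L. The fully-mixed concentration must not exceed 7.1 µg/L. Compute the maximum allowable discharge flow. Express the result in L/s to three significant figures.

0.93 µg/L = 0.00093 mg/L.
7.1 µg/L = 0.0071 mg/L.
Mass balance at complete mixing: C_std·(Q_w + Q_r) = Q_w·C_e + Q_r·C_b.
Rearranging, Q_w = Q_r·(C_std − C_b)/(C_e − C_std) = 1.3·(0.0071 − 0.00093) / (0.0833 − 0.0071) = 0.1053 m³/s.
= 105.3 L/s.

105 L/s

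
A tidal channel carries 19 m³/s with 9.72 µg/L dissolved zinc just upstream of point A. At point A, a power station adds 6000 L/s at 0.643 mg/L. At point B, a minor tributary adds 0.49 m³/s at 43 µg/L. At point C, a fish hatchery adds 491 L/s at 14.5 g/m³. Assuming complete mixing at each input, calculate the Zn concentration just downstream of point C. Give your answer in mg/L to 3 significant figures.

9.72 µg/L = 0.00972 mg/L.
6000 L/s = 6 m³/s.
After input A: C = (19·0.00972 + 6·0.643) / 25 = 0.1617 mg/L.
43 µg/L = 0.043 mg/L.
After input B: C = (25·0.1617 + 0.49·0.043) / 25.49 = 0.1594 mg/L.
491 L/s = 0.491 m³/s.
After input C: C = (25.49·0.1594 + 0.491·14.5) / 25.98 = 0.4304 mg/L.

0.430 mg/L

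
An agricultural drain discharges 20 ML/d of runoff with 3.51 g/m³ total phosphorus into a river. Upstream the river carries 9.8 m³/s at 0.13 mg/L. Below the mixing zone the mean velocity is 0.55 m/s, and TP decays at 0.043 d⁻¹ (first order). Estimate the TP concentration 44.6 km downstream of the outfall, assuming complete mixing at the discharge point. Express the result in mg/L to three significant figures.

0.200 mg/L

20 ML/d = 0.2315 m³/s.
After complete mixing, C₀ = (0.2315·3.51 + 9.8·0.13) / 10.03 = 0.208 mg/L.
Travel time t = 4.46e+04 m / 0.55 m/s = 8.109e+04 s = 0.9386 d.
C = 0.208·exp(−0.043·0.9386) = 0.208·0.9604 = 0.1998 mg/L.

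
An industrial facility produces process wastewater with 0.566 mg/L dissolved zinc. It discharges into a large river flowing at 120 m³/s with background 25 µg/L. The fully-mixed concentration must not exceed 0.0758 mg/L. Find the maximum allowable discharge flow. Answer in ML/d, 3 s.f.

25 µg/L = 0.025 mg/L.
Mass balance at complete mixing: C_std·(Q_w + Q_r) = Q_w·C_e + Q_r·C_b.
Rearranging, Q_w = Q_r·(C_std − C_b)/(C_e − C_std) = 120·(0.0758 − 0.025) / (0.566 − 0.0758) = 12.44 m³/s.
= 1074 ML/d.

1070 ML/d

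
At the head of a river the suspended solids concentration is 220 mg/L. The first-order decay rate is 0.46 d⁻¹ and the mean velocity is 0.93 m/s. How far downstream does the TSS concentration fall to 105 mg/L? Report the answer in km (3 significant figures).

129 km

From C = C₀·e^(−kt), t = ln(C₀/C)/k = ln(220/105)/0.46 = 0.7397/0.46 = 1.608 d.
Distance = v·t = 0.93 m/s × 1.389e+05 s = 1.292e+05 m = 129.2 km.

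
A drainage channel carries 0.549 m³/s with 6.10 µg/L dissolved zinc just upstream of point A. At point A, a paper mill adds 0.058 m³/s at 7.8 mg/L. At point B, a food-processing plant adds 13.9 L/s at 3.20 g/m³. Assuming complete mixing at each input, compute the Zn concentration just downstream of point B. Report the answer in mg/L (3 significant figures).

0.806 mg/L

6.10 µg/L = 0.0061 mg/L.
After input A: C = (0.549·0.0061 + 0.058·7.8) / 0.607 = 0.7508 mg/L.
13.9 L/s = 0.0139 m³/s.
After input B: C = (0.607·0.7508 + 0.0139·3.2) / 0.6209 = 0.8057 mg/L.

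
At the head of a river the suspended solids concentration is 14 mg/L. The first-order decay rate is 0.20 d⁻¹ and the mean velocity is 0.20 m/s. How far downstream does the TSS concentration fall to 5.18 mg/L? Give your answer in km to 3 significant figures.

From C = C₀·e^(−kt), t = ln(C₀/C)/k = ln(14/5.18)/0.20 = 0.9943/0.20 = 4.971 d.
Distance = v·t = 0.20 m/s × 4.295e+05 s = 8.59e+04 m = 85.9 km.

85.9 km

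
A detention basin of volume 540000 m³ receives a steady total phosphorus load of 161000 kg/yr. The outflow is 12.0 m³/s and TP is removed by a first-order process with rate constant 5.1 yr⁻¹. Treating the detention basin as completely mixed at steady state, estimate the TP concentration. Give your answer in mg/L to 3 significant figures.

0.422 mg/L

Outflow Q = 12.0 m³/s × 3.156e+07 s/yr = 3.787e+08 m³/yr.
Steady-state CSTR mass balance: W = Q·C + k·V·C, so C = W/(Q + kV).
Q + kV = 3.787e+08 + 5.1·540000 = 3.814e+08 m³/yr.
C = 161000/3.814e+08 = 0.0004221 kg/m³ = 0.4221 mg/L.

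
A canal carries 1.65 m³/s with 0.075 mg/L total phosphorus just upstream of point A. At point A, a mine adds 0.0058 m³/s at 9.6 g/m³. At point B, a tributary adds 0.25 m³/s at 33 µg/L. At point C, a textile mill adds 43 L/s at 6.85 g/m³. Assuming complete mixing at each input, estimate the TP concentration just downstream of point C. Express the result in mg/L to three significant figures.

After input A: C = (1.65·0.075 + 0.0058·9.6) / 1.656 = 0.1084 mg/L.
33 µg/L = 0.033 mg/L.
After input B: C = (1.656·0.1084 + 0.25·0.033) / 1.906 = 0.09848 mg/L.
43 L/s = 0.043 m³/s.
After input C: C = (1.906·0.09848 + 0.043·6.85) / 1.949 = 0.2474 mg/L.

0.247 mg/L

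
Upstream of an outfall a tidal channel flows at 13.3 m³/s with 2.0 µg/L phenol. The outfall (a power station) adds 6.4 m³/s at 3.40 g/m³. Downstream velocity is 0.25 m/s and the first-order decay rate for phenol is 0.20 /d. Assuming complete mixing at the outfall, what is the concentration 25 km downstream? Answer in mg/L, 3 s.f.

0.877 mg/L

2.0 µg/L = 0.002 mg/L.
After complete mixing, C₀ = (6.4·3.4 + 13.3·0.002) / 19.7 = 1.106 mg/L.
Travel time t = 2.5e+04 m / 0.25 m/s = 1e+05 s = 1.157 d.
C = 1.106·exp(−0.20·1.157) = 1.106·0.7934 = 0.8774 mg/L.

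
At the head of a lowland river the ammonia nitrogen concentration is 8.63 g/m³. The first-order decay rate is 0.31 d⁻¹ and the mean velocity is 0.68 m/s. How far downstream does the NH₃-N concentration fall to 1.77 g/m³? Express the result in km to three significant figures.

300 km

From C = C₀·e^(−kt), t = ln(C₀/C)/k = ln(8.63/1.77)/0.31 = 1.584/0.31 = 5.111 d.
Distance = v·t = 0.68 m/s × 4.415e+05 s = 3.003e+05 m = 300.3 km.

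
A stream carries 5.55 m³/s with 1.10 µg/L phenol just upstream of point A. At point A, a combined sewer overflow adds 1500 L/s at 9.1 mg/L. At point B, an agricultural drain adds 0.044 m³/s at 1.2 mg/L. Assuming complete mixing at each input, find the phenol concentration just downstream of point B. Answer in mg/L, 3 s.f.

1.10 µg/L = 0.0011 mg/L.
1500 L/s = 1.5 m³/s.
After input A: C = (5.55·0.0011 + 1.5·9.1) / 7.05 = 1.937 mg/L.
After input B: C = (7.05·1.937 + 0.044·1.2) / 7.094 = 1.932 mg/L.

1.93 mg/L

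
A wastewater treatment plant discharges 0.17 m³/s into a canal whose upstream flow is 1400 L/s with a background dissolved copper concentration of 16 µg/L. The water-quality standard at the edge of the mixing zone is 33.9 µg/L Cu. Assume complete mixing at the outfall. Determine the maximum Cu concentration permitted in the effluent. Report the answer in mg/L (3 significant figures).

1400 L/s = 1.4 m³/s.
16 µg/L = 0.016 mg/L.
33.9 µg/L = 0.0339 mg/L.
Mass balance: 0.0339·1.57 = 0.17·Cₑ + 1.4·0.016.
Cₑ = (0.05322 − 0.0224) / 0.17 = 0.1813 mg/L.

0.181 mg/L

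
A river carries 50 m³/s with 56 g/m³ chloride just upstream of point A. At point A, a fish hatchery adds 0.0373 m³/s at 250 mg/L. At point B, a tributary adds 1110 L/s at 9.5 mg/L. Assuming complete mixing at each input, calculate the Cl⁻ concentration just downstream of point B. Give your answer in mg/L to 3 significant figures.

After input A: C = (50·56 + 0.0373·250) / 50.04 = 56.14 mg/L.
1110 L/s = 1.11 m³/s.
After input B: C = (50.04·56.14 + 1.11·9.5) / 51.15 = 55.13 mg/L.

55.1 mg/L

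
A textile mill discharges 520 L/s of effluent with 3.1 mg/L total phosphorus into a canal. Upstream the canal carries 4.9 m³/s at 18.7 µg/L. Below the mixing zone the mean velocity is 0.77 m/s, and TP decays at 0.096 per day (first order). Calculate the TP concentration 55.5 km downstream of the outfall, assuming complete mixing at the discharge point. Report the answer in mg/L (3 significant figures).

520 L/s = 0.52 m³/s.
18.7 µg/L = 0.0187 mg/L.
After complete mixing, C₀ = (0.52·3.1 + 4.9·0.0187) / 5.42 = 0.3143 mg/L.
Travel time t = 5.55e+04 m / 0.77 m/s = 7.208e+04 s = 0.8342 d.
C = 0.3143·exp(−0.096·0.8342) = 0.3143·0.923 = 0.2901 mg/L.

0.290 mg/L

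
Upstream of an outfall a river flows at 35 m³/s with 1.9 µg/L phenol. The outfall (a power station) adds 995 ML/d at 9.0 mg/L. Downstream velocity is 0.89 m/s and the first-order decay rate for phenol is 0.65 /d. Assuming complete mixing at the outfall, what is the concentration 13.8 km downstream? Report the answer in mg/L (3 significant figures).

995 ML/d = 11.52 m³/s.
1.9 µg/L = 0.0019 mg/L.
After complete mixing, C₀ = (11.52·9 + 35·0.0019) / 46.52 = 2.23 mg/L.
Travel time t = 1.38e+04 m / 0.89 m/s = 1.551e+04 s = 0.1795 d.
C = 2.23·exp(−0.65·0.1795) = 2.23·0.8899 = 1.984 mg/L.

1.98 mg/L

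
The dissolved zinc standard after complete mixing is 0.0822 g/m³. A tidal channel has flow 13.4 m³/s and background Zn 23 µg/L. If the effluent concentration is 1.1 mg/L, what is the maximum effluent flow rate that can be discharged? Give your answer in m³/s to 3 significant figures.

23 µg/L = 0.023 mg/L.
Mass balance at complete mixing: C_std·(Q_w + Q_r) = Q_w·C_e + Q_r·C_b.
Rearranging, Q_w = Q_r·(C_std − C_b)/(C_e − C_std) = 13.4·(0.0822 − 0.023) / (1.1 − 0.0822) = 0.7794 m³/s.

0.779 m³/s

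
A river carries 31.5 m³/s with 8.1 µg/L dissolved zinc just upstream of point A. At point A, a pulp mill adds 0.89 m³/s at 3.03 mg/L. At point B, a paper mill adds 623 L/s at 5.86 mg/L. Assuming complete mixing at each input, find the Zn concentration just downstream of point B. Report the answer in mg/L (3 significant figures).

0.200 mg/L

8.1 µg/L = 0.0081 mg/L.
After input A: C = (31.5·0.0081 + 0.89·3.03) / 32.39 = 0.09113 mg/L.
623 L/s = 0.623 m³/s.
After input B: C = (32.39·0.09113 + 0.623·5.86) / 33.01 = 0.2 mg/L.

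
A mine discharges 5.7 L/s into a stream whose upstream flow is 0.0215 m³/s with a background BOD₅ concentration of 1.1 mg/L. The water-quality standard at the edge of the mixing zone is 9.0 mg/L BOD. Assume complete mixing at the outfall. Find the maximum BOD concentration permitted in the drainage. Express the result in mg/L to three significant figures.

5.7 L/s = 0.0057 m³/s.
Mass balance: 9·0.0272 = 0.0057·Cₑ + 0.0215·1.1.
Cₑ = (0.2448 − 0.02365) / 0.0057 = 38.8 mg/L.

38.8 mg/L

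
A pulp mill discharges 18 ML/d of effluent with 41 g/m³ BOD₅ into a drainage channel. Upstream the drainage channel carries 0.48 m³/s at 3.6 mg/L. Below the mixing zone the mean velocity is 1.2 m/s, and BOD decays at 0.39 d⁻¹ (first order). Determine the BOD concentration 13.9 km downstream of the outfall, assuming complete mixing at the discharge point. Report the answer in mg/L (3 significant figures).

14.2 mg/L

18 ML/d = 0.2083 m³/s.
After complete mixing, C₀ = (0.2083·41 + 0.48·3.6) / 0.6883 = 14.92 mg/L.
Travel time t = 1.39e+04 m / 1.2 m/s = 1.158e+04 s = 0.1341 d.
C = 14.92·exp(−0.39·0.1341) = 14.92·0.9491 = 14.16 mg/L.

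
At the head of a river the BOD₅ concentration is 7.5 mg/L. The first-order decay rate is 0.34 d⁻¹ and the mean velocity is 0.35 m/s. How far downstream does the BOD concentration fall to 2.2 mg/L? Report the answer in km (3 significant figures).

From C = C₀·e^(−kt), t = ln(C₀/C)/k = ln(7.5/2.2)/0.34 = 1.226/0.34 = 3.607 d.
Distance = v·t = 0.35 m/s × 3.117e+05 s = 1.091e+05 m = 109.1 km.

109 km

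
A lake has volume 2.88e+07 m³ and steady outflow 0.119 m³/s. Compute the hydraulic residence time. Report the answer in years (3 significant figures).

7.67 yr

Q = 0.119 m³/s × 3.156e+07 s/yr = 3.755e+06 m³/yr.
Hydraulic residence time τ = V/Q = 2.88e+07/3.755e+06 = 7.669 yr.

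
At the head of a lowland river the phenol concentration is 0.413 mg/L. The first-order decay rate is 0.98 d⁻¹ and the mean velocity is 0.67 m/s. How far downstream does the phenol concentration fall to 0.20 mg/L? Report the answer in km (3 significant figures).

From C = C₀·e^(−kt), t = ln(C₀/C)/k = ln(0.413/0.20)/0.98 = 0.7251/0.98 = 0.7399 d.
Distance = v·t = 0.67 m/s × 6.393e+04 s = 4.283e+04 m = 42.83 km.

42.8 km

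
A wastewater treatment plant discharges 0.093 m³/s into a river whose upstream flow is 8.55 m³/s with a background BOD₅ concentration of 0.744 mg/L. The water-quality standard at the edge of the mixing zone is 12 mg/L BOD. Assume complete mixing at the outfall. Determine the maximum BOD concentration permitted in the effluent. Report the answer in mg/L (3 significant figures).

Mass balance: 12·8.643 = 0.093·Cₑ + 8.55·0.744.
Cₑ = (103.7 − 6.361) / 0.093 = 1047 mg/L.

1050 mg/L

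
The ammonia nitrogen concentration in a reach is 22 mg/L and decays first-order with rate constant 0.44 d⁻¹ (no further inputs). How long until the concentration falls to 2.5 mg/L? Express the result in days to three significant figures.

4.94 d

t = ln(C₀/C)/k = ln(22/2.5)/0.44 = 2.175/0.44 = 4.943 d.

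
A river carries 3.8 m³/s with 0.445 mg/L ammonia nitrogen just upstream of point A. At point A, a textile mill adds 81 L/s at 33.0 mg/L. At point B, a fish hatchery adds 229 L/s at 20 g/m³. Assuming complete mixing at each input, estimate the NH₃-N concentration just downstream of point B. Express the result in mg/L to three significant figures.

81 L/s = 0.081 m³/s.
After input A: C = (3.8·0.445 + 0.081·33) / 3.881 = 1.124 mg/L.
229 L/s = 0.229 m³/s.
After input B: C = (3.881·1.124 + 0.229·20) / 4.11 = 2.176 mg/L.

2.18 mg/L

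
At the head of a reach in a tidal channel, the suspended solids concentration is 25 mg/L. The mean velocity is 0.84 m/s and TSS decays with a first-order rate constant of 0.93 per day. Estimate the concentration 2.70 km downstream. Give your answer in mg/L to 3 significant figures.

24.1 mg/L

Travel time t = 2.70 km / 0.84 m/s = 2700/0.84 = 3214 s = 0.0372 d.
First-order decay: C = 25·exp(−0.93·0.0372) = 25·0.966 = 24.15 mg/L.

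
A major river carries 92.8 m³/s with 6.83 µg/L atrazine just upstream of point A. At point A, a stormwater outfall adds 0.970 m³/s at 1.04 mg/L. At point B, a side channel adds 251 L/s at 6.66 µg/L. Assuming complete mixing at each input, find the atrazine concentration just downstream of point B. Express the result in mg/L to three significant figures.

6.83 µg/L = 0.00683 mg/L.
After input A: C = (92.8·0.00683 + 0.97·1.04) / 93.77 = 0.01752 mg/L.
251 L/s = 0.251 m³/s.
6.66 µg/L = 0.00666 mg/L.
After input B: C = (93.77·0.01752 + 0.251·0.00666) / 94.02 = 0.01749 mg/L.

0.0175 mg/L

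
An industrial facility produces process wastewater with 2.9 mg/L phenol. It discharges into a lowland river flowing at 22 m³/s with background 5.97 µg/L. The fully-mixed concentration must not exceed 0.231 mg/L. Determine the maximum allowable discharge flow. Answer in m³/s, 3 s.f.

1.85 m³/s

5.97 µg/L = 0.00597 mg/L.
Mass balance at complete mixing: C_std·(Q_w + Q_r) = Q_w·C_e + Q_r·C_b.
Rearranging, Q_w = Q_r·(C_std − C_b)/(C_e − C_std) = 22·(0.231 − 0.00597) / (2.9 − 0.231) = 1.855 m³/s.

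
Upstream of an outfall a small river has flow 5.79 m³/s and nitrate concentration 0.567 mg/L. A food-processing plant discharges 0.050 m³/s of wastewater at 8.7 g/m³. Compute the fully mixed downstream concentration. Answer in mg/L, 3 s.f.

0.637 mg/L

Conservation of mass across the mixing zone: C = (0.05·8.7 + 5.79·0.567) / (0.05 + 5.79) = 3.718/5.84 = 0.6366 mg/L.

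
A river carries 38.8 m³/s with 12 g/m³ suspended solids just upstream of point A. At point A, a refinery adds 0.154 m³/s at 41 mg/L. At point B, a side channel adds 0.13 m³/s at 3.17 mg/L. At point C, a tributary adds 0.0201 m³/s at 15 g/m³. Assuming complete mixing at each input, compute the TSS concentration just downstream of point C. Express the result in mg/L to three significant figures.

After input A: C = (38.8·12 + 0.154·41) / 38.95 = 12.11 mg/L.
After input B: C = (38.95·12.11 + 0.13·3.17) / 39.08 = 12.08 mg/L.
After input C: C = (39.08·12.08 + 0.0201·15) / 39.1 = 12.09 mg/L.

12.1 mg/L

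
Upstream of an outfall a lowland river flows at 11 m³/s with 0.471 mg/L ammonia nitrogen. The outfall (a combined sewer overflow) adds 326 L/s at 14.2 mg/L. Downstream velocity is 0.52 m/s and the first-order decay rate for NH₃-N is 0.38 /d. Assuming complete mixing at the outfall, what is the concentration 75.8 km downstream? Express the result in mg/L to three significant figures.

326 L/s = 0.326 m³/s.
After complete mixing, C₀ = (0.326·14.2 + 11·0.471) / 11.33 = 0.8662 mg/L.
Travel time t = 7.58e+04 m / 0.52 m/s = 1.458e+05 s = 1.687 d.
C = 0.8662·exp(−0.38·1.687) = 0.8662·0.5267 = 0.4562 mg/L.

0.456 mg/L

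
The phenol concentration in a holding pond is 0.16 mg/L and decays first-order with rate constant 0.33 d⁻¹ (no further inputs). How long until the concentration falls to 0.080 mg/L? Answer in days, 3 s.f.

t = ln(C₀/C)/k = ln(0.16/0.080)/0.33 = 0.6931/0.33 = 2.1 d.

2.10 d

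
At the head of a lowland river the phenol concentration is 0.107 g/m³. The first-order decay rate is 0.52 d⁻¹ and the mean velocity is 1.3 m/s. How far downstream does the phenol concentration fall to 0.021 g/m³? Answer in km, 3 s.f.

352 km

From C = C₀·e^(−kt), t = ln(C₀/C)/k = ln(0.107/0.021)/0.52 = 1.628/0.52 = 3.131 d.
Distance = v·t = 1.3 m/s × 2.705e+05 s = 3.517e+05 m = 351.7 km.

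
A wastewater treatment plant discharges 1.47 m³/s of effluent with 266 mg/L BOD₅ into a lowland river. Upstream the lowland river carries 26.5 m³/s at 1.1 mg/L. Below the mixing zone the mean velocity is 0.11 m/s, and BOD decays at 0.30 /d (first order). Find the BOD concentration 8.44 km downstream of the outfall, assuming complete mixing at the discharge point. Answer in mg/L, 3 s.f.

11.5 mg/L

After complete mixing, C₀ = (1.47·266 + 26.5·1.1) / 27.97 = 15.02 mg/L.
Travel time t = 8440 m / 0.11 m/s = 7.673e+04 s = 0.888 d.
C = 15.02·exp(−0.30·0.888) = 15.02·0.7661 = 11.51 mg/L.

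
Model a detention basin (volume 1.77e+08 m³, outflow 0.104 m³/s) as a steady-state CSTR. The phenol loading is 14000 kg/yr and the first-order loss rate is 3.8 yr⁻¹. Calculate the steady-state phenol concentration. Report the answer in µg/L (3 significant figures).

Outflow Q = 0.104 m³/s × 3.156e+07 s/yr = 3.282e+06 m³/yr.
Steady-state CSTR mass balance: W = Q·C + k·V·C, so C = W/(Q + kV).
Q + kV = 3.282e+06 + 3.8·1.77e+08 = 6.759e+08 m³/yr.
C = 14000/6.759e+08 = 2.071e-05 kg/m³ = 0.02071 mg/L = 20.71 µg/L.

20.7 µg/L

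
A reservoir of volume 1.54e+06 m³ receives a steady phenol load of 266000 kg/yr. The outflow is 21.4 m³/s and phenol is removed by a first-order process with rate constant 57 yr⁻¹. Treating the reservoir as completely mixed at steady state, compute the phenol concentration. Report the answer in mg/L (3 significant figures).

0.349 mg/L

Outflow Q = 21.4 m³/s × 3.156e+07 s/yr = 6.753e+08 m³/yr.
Steady-state CSTR mass balance: W = Q·C + k·V·C, so C = W/(Q + kV).
Q + kV = 6.753e+08 + 57·1.54e+06 = 7.631e+08 m³/yr.
C = 266000/7.631e+08 = 0.0003486 kg/m³ = 0.3486 mg/L.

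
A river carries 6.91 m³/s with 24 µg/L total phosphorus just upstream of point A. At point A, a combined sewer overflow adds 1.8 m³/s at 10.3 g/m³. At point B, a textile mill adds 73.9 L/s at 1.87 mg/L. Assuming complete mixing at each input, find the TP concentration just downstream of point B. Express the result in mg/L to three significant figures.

24 µg/L = 0.024 mg/L.
After input A: C = (6.91·0.024 + 1.8·10.3) / 8.71 = 2.148 mg/L.
73.9 L/s = 0.0739 m³/s.
After input B: C = (8.71·2.148 + 0.0739·1.87) / 8.784 = 2.145 mg/L.

2.15 mg/L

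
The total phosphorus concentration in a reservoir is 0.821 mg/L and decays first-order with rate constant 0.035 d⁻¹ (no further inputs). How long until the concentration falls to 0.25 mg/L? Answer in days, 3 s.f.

t = ln(C₀/C)/k = ln(0.821/0.25)/0.035 = 1.189/0.035 = 33.97 d.

34.0 d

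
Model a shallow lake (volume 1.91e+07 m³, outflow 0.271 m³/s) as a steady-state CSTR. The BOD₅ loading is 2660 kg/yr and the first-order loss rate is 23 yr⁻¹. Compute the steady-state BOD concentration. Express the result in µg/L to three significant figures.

5.94 µg/L

Outflow Q = 0.271 m³/s × 3.156e+07 s/yr = 8.552e+06 m³/yr.
Steady-state CSTR mass balance: W = Q·C + k·V·C, so C = W/(Q + kV).
Q + kV = 8.552e+06 + 23·1.91e+07 = 4.479e+08 m³/yr.
C = 2660/4.479e+08 = 5.939e-06 kg/m³ = 0.005939 mg/L = 5.939 µg/L.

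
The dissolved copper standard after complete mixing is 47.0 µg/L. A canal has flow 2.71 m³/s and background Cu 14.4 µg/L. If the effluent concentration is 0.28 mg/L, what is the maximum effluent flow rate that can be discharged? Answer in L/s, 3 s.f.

379 L/s

14.4 µg/L = 0.0144 mg/L.
47.0 µg/L = 0.047 mg/L.
Mass balance at complete mixing: C_std·(Q_w + Q_r) = Q_w·C_e + Q_r·C_b.
Rearranging, Q_w = Q_r·(C_std − C_b)/(C_e − C_std) = 2.71·(0.047 − 0.0144) / (0.28 − 0.047) = 0.3792 m³/s.
= 379.2 L/s.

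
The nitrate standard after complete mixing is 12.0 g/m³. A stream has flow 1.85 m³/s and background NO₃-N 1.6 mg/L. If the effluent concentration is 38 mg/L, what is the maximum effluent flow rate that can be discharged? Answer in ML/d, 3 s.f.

Mass balance at complete mixing: C_std·(Q_w + Q_r) = Q_w·C_e + Q_r·C_b.
Rearranging, Q_w = Q_r·(C_std − C_b)/(C_e − C_std) = 1.85·(12 − 1.6) / (38 − 12) = 0.74 m³/s.
= 63.94 ML/d.

63.9 ML/d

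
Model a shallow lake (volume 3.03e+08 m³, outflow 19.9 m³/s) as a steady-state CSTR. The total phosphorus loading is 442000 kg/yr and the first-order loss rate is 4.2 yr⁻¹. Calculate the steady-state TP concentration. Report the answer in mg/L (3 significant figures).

Outflow Q = 19.9 m³/s × 3.156e+07 s/yr = 6.28e+08 m³/yr.
Steady-state CSTR mass balance: W = Q·C + k·V·C, so C = W/(Q + kV).
Q + kV = 6.28e+08 + 4.2·3.03e+08 = 1.901e+09 m³/yr.
C = 442000/1.901e+09 = 0.0002326 kg/m³ = 0.2326 mg/L.

0.233 mg/L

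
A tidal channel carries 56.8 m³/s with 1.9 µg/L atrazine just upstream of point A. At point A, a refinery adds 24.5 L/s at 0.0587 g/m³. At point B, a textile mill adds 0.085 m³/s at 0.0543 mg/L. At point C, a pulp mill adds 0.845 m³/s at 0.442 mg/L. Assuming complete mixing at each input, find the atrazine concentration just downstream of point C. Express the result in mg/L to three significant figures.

0.00844 mg/L

1.9 µg/L = 0.0019 mg/L.
24.5 L/s = 0.0245 m³/s.
After input A: C = (56.8·0.0019 + 0.0245·0.0587) / 56.82 = 0.001924 mg/L.
After input B: C = (56.82·0.001924 + 0.085·0.0543) / 56.91 = 0.002003 mg/L.
After input C: C = (56.91·0.002003 + 0.845·0.442) / 57.75 = 0.00844 mg/L.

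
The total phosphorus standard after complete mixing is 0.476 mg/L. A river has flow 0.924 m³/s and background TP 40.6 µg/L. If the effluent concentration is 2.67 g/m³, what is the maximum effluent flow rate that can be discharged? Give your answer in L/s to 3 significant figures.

40.6 µg/L = 0.0406 mg/L.
Mass balance at complete mixing: C_std·(Q_w + Q_r) = Q_w·C_e + Q_r·C_b.
Rearranging, Q_w = Q_r·(C_std − C_b)/(C_e − C_std) = 0.924·(0.476 − 0.0406) / (2.67 − 0.476) = 0.1834 m³/s.
= 183.4 L/s.

183 L/s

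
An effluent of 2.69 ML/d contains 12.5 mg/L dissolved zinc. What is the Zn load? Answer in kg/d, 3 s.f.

33.6 kg/d

2.69 ML/d = 0.03113 m³/s.
Mass flux = Q·C = 0.03113 m³/s × 12.5 g/m³ = 0.3892 g/s.
= 0.3892 g/s × 86.4 = 33.62 kg/d.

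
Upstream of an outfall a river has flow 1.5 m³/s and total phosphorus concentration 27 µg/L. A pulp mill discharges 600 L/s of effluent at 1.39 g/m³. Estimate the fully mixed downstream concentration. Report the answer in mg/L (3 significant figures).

600 L/s = 0.6 m³/s.
27 µg/L = 0.027 mg/L.
By mass balance at complete mixing, C = (0.6·1.39 + 1.5·0.027) / (0.6 + 1.5) = 0.8745/2.1 = 0.4164 mg/L.

0.416 mg/L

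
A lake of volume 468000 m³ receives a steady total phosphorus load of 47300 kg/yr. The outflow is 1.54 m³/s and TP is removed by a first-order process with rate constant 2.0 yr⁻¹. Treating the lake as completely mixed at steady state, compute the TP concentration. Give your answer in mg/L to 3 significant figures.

0.955 mg/L

Outflow Q = 1.54 m³/s × 3.156e+07 s/yr = 4.86e+07 m³/yr.
Steady-state CSTR mass balance: W = Q·C + k·V·C, so C = W/(Q + kV).
Q + kV = 4.86e+07 + 2.0·468000 = 4.953e+07 m³/yr.
C = 47300/4.953e+07 = 0.0009549 kg/m³ = 0.9549 mg/L.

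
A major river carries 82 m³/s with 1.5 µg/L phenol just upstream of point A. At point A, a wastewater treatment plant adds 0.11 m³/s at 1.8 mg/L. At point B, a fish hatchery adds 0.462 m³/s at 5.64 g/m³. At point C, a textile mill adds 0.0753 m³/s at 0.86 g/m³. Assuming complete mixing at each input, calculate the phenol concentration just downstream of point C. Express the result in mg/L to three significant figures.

0.0362 mg/L

1.5 µg/L = 0.0015 mg/L.
After input A: C = (82·0.0015 + 0.11·1.8) / 82.11 = 0.003909 mg/L.
After input B: C = (82.11·0.003909 + 0.462·5.64) / 82.57 = 0.03544 mg/L.
After input C: C = (82.57·0.03544 + 0.0753·0.86) / 82.65 = 0.0362 mg/L.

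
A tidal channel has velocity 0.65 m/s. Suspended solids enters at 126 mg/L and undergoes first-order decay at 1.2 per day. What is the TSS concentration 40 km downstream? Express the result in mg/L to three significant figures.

53.6 mg/L

Travel time t = 40 km / 0.65 m/s = 4e+04/0.65 = 6.154e+04 s = 0.7123 d.
First-order decay: C = 126·exp(−1.2·0.7123) = 126·0.4254 = 53.6 mg/L.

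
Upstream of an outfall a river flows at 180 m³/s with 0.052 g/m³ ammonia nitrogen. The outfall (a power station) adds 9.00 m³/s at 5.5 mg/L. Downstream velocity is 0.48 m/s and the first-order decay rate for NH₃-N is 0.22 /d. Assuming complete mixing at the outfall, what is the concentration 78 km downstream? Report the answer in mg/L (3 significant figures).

0.206 mg/L

After complete mixing, C₀ = (9·5.5 + 180·0.052) / 189 = 0.3114 mg/L.
Travel time t = 7.8e+04 m / 0.48 m/s = 1.625e+05 s = 1.881 d.
C = 0.3114·exp(−0.22·1.881) = 0.3114·0.6612 = 0.2059 mg/L.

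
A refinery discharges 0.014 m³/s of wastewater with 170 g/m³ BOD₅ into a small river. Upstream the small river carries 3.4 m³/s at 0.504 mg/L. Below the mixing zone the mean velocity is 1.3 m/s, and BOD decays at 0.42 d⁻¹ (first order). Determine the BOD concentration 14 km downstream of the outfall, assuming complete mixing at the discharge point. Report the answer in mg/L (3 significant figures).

After complete mixing, C₀ = (0.014·170 + 3.4·0.504) / 3.414 = 1.199 mg/L.
Travel time t = 1.4e+04 m / 1.3 m/s = 1.077e+04 s = 0.1246 d.
C = 1.199·exp(−0.42·0.1246) = 1.199·0.949 = 1.138 mg/L.

1.14 mg/L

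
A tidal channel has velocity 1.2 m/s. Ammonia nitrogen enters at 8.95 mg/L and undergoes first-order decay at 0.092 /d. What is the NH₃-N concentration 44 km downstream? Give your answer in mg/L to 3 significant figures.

Travel time t = 44 km / 1.2 m/s = 4.4e+04/1.2 = 3.667e+04 s = 0.4244 d.
First-order decay: C = 8.95·exp(−0.092·0.4244) = 8.95·0.9617 = 8.607 mg/L.

8.61 mg/L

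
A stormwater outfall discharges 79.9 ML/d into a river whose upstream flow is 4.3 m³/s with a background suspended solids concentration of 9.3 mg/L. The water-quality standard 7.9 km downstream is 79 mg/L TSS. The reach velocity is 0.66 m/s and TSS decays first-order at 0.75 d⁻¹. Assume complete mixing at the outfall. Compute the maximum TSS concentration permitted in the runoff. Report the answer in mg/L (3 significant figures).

79.9 ML/d = 0.9248 m³/s.
Travel time to the compliance point: t = 7900/0.66 = 1.197e+04 s = 0.1385 d; decay factor exp(−0.75·0.1385) = 0.9013.
So the concentration just after mixing may be at most 79/0.9013 = 87.65 mg/L.
Mass balance: 87.65·5.225 = 0.9248·Cₑ + 4.3·9.3.
Cₑ = (458 − 39.99) / 0.9248 = 452 mg/L.

452 mg/L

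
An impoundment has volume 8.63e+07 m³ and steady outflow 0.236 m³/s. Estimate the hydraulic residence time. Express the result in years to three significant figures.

Q = 0.236 m³/s × 3.156e+07 s/yr = 7.448e+06 m³/yr.
Hydraulic residence time τ = V/Q = 8.63e+07/7.448e+06 = 11.59 yr.

11.6 yr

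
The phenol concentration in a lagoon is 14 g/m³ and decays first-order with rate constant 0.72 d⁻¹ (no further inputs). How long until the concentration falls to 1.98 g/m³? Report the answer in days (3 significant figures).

2.72 d

t = ln(C₀/C)/k = ln(14/1.98)/0.72 = 1.956/0.72 = 2.717 d.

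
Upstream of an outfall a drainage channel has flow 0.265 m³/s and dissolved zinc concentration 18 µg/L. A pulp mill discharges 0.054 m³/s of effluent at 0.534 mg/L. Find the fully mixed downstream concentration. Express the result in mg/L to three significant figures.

18 µg/L = 0.018 mg/L.
Conservation of mass across the mixing zone: C = (0.054·0.534 + 0.265·0.018) / (0.054 + 0.265) = 0.03361/0.319 = 0.1053 mg/L.

0.105 mg/L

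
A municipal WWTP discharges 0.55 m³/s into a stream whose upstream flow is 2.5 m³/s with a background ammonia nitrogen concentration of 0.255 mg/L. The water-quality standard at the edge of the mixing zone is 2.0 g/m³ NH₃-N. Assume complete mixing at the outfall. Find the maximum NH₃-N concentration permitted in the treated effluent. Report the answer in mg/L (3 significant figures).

Mass balance: 2·3.05 = 0.55·Cₑ + 2.5·0.255.
Cₑ = (6.1 − 0.6375) / 0.55 = 9.932 mg/L.

9.93 mg/L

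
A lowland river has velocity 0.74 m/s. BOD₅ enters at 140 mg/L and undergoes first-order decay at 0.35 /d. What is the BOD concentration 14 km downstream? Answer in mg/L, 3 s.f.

Travel time t = 14 km / 0.74 m/s = 1.4e+04/0.74 = 1.892e+04 s = 0.219 d.
First-order decay: C = 140·exp(−0.35·0.219) = 140·0.9262 = 129.7 mg/L.

130 mg/L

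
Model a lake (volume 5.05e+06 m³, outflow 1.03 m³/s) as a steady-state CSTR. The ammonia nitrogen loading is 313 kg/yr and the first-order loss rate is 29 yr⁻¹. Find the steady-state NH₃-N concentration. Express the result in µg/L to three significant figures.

1.75 µg/L

Outflow Q = 1.03 m³/s × 3.156e+07 s/yr = 3.25e+07 m³/yr.
Steady-state CSTR mass balance: W = Q·C + k·V·C, so C = W/(Q + kV).
Q + kV = 3.25e+07 + 29·5.05e+06 = 1.79e+08 m³/yr.
C = 313/1.79e+08 = 1.749e-06 kg/m³ = 0.001749 mg/L = 1.749 µg/L.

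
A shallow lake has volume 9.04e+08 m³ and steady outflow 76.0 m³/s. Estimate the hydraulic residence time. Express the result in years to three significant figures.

Q = 76.0 m³/s × 3.156e+07 s/yr = 2.398e+09 m³/yr.
Hydraulic residence time τ = V/Q = 9.04e+08/2.398e+09 = 0.3769 yr.

0.377 yr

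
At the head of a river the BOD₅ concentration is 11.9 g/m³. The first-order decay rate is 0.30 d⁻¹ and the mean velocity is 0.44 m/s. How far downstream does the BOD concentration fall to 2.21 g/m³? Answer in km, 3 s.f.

From C = C₀·e^(−kt), t = ln(C₀/C)/k = ln(11.9/2.21)/0.30 = 1.684/0.30 = 5.612 d.
Distance = v·t = 0.44 m/s × 4.849e+05 s = 2.133e+05 m = 213.3 km.

213 km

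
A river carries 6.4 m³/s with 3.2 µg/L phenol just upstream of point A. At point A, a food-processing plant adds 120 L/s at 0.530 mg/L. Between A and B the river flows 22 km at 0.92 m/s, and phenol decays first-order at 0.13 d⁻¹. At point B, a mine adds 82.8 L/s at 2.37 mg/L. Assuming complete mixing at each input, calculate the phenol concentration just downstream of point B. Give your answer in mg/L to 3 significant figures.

3.2 µg/L = 0.0032 mg/L.
120 L/s = 0.12 m³/s.
After input A: C = (6.4·0.0032 + 0.12·0.53) / 6.52 = 0.0129 mg/L.
Over the 22 km reach to input B (t = 2.391e+04 s = 0.2768 d), decay gives C = 0.0129·exp(−0.13·0.2768) = 0.01244 mg/L.
82.8 L/s = 0.0828 m³/s.
After input B: C = (6.52·0.01244 + 0.0828·2.37) / 6.603 = 0.042 mg/L.

0.0420 mg/L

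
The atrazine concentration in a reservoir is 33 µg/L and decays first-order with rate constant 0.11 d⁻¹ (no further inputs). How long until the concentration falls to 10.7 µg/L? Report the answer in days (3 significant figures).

10.2 d

t = ln(C₀/C)/k = ln(33/10.7)/0.11 = 1.126/0.11 = 10.24 d.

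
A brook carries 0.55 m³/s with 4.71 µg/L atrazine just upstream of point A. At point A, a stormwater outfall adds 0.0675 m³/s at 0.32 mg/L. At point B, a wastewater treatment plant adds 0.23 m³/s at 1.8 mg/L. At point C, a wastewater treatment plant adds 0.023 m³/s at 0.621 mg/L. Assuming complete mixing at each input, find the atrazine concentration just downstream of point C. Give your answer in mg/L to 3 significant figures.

0.520 mg/L

4.71 µg/L = 0.00471 mg/L.
After input A: C = (0.55·0.00471 + 0.0675·0.32) / 0.6175 = 0.03917 mg/L.
After input B: C = (0.6175·0.03917 + 0.23·1.8) / 0.8475 = 0.517 mg/L.
After input C: C = (0.8475·0.517 + 0.023·0.621) / 0.8705 = 0.5198 mg/L.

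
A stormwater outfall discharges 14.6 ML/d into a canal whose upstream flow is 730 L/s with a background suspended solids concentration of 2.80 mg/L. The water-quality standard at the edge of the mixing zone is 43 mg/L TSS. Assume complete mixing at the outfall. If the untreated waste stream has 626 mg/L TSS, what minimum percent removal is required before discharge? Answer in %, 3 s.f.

14.6 ML/d = 0.169 m³/s.
730 L/s = 0.73 m³/s.
Mass balance: 43·0.899 = 0.169·Cₑ + 0.73·2.8.
Cₑ = (38.66 − 2.044) / 0.169 = 216.7 mg/L.
Required removal = 1 − 216.7/626 = 65.39 %.

65.4 %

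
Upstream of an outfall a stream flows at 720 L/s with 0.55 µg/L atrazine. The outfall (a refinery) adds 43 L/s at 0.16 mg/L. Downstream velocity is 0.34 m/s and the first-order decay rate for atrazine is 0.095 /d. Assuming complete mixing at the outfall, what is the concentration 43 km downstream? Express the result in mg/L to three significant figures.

0.00830 mg/L

43 L/s = 0.043 m³/s.
720 L/s = 0.72 m³/s.
0.55 µg/L = 0.00055 mg/L.
After complete mixing, C₀ = (0.043·0.16 + 0.72·0.00055) / 0.763 = 0.009536 mg/L.
Travel time t = 4.3e+04 m / 0.34 m/s = 1.265e+05 s = 1.464 d.
C = 0.009536·exp(−0.095·1.464) = 0.009536·0.8702 = 0.008298 mg/L.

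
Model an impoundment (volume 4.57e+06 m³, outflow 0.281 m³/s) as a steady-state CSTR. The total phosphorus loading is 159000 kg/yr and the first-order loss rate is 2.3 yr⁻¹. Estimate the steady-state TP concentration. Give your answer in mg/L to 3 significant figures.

Outflow Q = 0.281 m³/s × 3.156e+07 s/yr = 8.868e+06 m³/yr.
Steady-state CSTR mass balance: W = Q·C + k·V·C, so C = W/(Q + kV).
Q + kV = 8.868e+06 + 2.3·4.57e+06 = 1.938e+07 m³/yr.
C = 159000/1.938e+07 = 0.008205 kg/m³ = 8.205 mg/L.

8.20 mg/L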